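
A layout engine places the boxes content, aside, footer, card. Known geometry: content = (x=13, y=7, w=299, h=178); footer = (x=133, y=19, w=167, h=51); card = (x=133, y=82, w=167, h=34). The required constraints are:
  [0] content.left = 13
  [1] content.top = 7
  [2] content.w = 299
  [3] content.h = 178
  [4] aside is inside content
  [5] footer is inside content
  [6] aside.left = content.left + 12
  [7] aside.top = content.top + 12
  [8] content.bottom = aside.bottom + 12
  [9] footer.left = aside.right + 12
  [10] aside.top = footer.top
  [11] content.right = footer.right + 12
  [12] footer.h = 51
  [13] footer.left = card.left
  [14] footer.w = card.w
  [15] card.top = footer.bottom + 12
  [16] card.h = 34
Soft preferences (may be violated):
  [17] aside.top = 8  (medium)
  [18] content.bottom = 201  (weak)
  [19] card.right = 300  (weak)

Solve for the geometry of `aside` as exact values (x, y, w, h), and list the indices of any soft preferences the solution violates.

aside = (x=25, y=19, w=96, h=154)
violated soft preferences: 17, 18

1. aside.x = 25  [aside.left = content.left + 12]
2. aside.y = 19  [aside.top = content.top + 12]
3. aside.h = 154  [content.bottom = aside.bottom + 12]
4. aside.w = 96  [footer.left = aside.right + 12]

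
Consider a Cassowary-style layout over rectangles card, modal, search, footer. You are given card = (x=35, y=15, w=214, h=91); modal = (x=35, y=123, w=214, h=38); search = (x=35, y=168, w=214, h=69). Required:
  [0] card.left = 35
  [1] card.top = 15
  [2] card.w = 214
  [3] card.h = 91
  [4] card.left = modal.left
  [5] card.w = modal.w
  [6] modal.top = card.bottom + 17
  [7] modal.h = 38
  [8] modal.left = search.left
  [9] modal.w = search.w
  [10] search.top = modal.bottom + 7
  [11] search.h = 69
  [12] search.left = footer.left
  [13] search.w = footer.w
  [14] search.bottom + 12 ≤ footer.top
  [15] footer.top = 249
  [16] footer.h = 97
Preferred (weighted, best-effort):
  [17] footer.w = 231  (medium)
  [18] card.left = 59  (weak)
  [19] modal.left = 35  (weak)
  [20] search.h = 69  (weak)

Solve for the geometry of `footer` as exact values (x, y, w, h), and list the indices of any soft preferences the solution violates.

footer = (x=35, y=249, w=214, h=97)
violated soft preferences: 17, 18

1. footer.x = 35  [search.left = footer.left]
2. footer.w = 214  [search.w = footer.w]
3. footer.y = 249  [footer.top = 249]
4. footer.h = 97  [footer.h = 97]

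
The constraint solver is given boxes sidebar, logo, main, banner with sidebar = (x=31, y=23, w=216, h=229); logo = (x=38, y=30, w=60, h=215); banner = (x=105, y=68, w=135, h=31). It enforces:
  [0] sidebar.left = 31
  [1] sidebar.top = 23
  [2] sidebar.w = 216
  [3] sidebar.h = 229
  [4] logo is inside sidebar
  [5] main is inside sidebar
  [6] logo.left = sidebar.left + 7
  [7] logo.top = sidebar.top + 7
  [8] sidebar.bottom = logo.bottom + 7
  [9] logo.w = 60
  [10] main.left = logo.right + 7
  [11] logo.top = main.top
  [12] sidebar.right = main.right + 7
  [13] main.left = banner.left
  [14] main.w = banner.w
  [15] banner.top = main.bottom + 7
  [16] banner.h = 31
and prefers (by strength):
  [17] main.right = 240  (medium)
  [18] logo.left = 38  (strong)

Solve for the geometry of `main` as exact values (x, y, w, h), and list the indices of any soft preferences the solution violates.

main = (x=105, y=30, w=135, h=31)
violated soft preferences: none

1. main.x = 105  [main.left = logo.right + 7]
2. main.y = 30  [logo.top = main.top]
3. main.w = 135  [sidebar.right = main.right + 7]
4. main.h = 31  [banner.top = main.bottom + 7]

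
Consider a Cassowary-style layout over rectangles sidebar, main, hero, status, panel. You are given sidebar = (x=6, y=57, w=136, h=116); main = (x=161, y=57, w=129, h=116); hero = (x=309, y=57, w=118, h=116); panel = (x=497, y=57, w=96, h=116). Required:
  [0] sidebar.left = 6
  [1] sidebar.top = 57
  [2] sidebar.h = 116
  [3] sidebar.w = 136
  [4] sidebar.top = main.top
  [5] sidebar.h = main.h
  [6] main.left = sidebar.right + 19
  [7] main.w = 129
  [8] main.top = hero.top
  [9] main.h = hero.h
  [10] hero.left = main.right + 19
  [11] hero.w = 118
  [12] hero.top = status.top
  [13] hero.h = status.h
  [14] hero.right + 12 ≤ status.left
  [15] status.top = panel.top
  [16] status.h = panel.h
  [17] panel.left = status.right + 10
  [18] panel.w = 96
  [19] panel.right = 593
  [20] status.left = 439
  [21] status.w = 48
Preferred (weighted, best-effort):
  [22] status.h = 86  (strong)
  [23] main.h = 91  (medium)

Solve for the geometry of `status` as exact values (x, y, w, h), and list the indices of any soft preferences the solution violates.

1. status.y = 57  [hero.top = status.top]
2. status.h = 116  [hero.h = status.h]
3. status.x = 439  [status.left = 439]
4. status.w = 48  [status.w = 48]

status = (x=439, y=57, w=48, h=116)
violated soft preferences: 22, 23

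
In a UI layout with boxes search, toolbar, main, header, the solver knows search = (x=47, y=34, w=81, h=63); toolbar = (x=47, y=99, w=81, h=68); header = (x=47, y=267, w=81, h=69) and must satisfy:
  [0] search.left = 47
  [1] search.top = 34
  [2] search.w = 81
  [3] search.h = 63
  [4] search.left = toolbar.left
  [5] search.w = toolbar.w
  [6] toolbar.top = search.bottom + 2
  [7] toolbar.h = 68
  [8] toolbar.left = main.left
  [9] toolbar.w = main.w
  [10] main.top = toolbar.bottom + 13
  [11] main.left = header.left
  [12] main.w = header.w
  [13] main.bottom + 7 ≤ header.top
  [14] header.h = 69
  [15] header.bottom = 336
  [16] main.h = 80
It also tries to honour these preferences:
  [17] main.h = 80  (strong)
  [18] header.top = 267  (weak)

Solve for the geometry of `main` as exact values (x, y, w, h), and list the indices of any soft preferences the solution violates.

main = (x=47, y=180, w=81, h=80)
violated soft preferences: none

1. main.x = 47  [toolbar.left = main.left]
2. main.w = 81  [toolbar.w = main.w]
3. main.y = 180  [main.top = toolbar.bottom + 13]
4. main.h = 80  [main.h = 80]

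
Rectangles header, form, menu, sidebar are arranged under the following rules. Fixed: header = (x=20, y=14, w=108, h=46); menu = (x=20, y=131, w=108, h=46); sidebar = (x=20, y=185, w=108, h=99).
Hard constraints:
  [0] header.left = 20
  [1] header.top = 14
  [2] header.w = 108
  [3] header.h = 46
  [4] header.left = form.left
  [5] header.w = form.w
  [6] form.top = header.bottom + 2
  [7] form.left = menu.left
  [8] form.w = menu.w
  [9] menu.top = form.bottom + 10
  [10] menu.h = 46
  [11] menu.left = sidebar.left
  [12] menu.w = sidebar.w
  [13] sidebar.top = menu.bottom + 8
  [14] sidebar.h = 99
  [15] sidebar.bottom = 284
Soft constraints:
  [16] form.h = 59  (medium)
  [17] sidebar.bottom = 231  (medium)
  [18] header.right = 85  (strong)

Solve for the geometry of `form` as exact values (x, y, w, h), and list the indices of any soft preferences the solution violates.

1. form.x = 20  [header.left = form.left]
2. form.w = 108  [header.w = form.w]
3. form.y = 62  [form.top = header.bottom + 2]
4. form.h = 59  [menu.top = form.bottom + 10]

form = (x=20, y=62, w=108, h=59)
violated soft preferences: 17, 18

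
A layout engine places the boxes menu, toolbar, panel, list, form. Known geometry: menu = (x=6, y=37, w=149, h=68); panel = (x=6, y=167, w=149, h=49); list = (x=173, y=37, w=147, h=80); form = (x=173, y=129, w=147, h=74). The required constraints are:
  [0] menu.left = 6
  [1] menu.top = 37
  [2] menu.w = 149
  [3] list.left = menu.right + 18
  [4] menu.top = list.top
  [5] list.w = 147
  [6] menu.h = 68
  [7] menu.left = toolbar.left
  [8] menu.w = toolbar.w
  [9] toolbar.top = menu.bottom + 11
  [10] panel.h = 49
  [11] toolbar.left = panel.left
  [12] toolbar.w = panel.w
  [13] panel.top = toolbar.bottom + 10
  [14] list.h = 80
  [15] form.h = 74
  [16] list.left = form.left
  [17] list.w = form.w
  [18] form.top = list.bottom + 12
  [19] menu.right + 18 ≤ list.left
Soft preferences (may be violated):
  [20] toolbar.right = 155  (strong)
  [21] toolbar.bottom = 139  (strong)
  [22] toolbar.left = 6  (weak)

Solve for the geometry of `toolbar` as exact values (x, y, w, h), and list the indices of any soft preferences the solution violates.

1. toolbar.x = 6  [menu.left = toolbar.left]
2. toolbar.w = 149  [menu.w = toolbar.w]
3. toolbar.y = 116  [toolbar.top = menu.bottom + 11]
4. toolbar.h = 41  [panel.top = toolbar.bottom + 10]

toolbar = (x=6, y=116, w=149, h=41)
violated soft preferences: 21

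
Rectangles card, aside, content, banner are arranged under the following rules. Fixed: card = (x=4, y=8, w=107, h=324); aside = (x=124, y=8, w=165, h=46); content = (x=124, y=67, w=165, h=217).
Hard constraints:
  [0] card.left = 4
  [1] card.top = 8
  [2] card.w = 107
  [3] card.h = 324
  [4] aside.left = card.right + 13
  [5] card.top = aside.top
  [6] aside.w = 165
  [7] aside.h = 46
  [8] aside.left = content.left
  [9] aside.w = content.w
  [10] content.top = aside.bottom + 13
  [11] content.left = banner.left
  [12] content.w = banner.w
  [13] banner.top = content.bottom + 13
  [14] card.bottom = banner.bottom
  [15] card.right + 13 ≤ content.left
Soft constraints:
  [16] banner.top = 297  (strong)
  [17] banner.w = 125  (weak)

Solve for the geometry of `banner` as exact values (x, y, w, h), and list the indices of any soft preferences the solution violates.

1. banner.x = 124  [content.left = banner.left]
2. banner.w = 165  [content.w = banner.w]
3. banner.y = 297  [banner.top = content.bottom + 13]
4. banner.h = 35  [card.bottom = banner.bottom]

banner = (x=124, y=297, w=165, h=35)
violated soft preferences: 17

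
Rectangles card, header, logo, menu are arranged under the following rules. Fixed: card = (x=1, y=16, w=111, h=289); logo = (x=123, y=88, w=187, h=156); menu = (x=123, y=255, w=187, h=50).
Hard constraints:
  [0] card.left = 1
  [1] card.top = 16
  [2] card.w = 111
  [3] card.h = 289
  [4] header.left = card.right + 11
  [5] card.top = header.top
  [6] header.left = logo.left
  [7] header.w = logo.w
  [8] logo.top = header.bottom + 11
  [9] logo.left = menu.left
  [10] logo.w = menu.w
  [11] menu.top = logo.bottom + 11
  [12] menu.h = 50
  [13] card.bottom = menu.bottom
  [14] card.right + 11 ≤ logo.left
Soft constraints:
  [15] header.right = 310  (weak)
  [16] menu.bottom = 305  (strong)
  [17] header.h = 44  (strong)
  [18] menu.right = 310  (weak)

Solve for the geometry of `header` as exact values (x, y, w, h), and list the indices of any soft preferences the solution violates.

1. header.x = 123  [header.left = card.right + 11]
2. header.y = 16  [card.top = header.top]
3. header.w = 187  [header.w = logo.w]
4. header.h = 61  [logo.top = header.bottom + 11]

header = (x=123, y=16, w=187, h=61)
violated soft preferences: 17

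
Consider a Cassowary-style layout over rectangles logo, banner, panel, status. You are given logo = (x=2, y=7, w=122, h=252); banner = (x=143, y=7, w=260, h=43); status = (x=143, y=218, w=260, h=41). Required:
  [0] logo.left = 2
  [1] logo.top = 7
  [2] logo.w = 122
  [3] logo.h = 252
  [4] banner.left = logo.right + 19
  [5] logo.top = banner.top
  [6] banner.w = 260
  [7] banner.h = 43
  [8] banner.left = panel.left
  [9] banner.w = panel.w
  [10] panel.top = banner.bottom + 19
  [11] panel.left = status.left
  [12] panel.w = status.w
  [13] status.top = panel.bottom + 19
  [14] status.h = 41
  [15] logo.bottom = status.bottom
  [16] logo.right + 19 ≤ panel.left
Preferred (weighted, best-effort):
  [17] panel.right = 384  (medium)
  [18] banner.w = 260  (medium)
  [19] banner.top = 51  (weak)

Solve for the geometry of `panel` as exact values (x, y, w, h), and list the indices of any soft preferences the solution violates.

1. panel.x = 143  [banner.left = panel.left]
2. panel.w = 260  [banner.w = panel.w]
3. panel.y = 69  [panel.top = banner.bottom + 19]
4. panel.h = 130  [status.top = panel.bottom + 19]

panel = (x=143, y=69, w=260, h=130)
violated soft preferences: 17, 19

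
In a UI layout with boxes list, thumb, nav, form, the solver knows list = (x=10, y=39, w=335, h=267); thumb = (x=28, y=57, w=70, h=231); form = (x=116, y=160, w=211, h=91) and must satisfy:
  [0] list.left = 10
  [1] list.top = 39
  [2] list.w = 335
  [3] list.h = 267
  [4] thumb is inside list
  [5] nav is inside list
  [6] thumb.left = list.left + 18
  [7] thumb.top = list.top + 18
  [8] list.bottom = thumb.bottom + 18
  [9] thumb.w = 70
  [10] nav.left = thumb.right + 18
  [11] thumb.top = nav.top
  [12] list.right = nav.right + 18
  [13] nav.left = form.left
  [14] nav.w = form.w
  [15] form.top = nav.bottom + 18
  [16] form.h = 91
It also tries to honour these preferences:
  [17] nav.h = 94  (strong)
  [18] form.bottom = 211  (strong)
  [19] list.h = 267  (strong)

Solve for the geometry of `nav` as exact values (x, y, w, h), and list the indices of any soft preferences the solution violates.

1. nav.x = 116  [nav.left = thumb.right + 18]
2. nav.y = 57  [thumb.top = nav.top]
3. nav.w = 211  [list.right = nav.right + 18]
4. nav.h = 85  [form.top = nav.bottom + 18]

nav = (x=116, y=57, w=211, h=85)
violated soft preferences: 17, 18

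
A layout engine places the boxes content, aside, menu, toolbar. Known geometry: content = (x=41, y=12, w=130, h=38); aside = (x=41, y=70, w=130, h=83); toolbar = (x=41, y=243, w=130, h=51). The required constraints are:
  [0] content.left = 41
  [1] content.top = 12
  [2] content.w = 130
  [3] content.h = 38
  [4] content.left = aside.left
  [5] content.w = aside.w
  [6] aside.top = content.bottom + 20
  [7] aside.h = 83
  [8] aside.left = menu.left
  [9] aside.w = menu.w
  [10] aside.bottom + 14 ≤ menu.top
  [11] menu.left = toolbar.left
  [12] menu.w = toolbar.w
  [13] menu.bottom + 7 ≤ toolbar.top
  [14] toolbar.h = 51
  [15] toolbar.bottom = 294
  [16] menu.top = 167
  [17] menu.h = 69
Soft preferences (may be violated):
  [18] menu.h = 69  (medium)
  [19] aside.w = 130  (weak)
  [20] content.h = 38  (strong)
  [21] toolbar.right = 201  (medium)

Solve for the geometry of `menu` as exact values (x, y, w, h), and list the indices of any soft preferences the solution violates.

1. menu.x = 41  [aside.left = menu.left]
2. menu.w = 130  [aside.w = menu.w]
3. menu.y = 167  [menu.top = 167]
4. menu.h = 69  [menu.h = 69]

menu = (x=41, y=167, w=130, h=69)
violated soft preferences: 21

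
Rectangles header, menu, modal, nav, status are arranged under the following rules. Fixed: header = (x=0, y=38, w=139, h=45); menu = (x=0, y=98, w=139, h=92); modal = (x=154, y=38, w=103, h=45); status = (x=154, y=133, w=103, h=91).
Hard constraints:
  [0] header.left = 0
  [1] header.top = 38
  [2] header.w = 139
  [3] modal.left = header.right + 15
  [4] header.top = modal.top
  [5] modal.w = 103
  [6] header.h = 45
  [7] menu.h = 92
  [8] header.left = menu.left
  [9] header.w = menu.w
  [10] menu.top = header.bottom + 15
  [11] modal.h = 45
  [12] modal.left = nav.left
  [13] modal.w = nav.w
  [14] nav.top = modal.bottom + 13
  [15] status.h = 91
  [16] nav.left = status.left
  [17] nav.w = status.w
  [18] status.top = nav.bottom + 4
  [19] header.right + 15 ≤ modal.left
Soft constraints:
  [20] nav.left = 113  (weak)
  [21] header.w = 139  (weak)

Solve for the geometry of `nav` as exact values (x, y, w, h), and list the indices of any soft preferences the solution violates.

nav = (x=154, y=96, w=103, h=33)
violated soft preferences: 20

1. nav.x = 154  [modal.left = nav.left]
2. nav.w = 103  [modal.w = nav.w]
3. nav.y = 96  [nav.top = modal.bottom + 13]
4. nav.h = 33  [status.top = nav.bottom + 4]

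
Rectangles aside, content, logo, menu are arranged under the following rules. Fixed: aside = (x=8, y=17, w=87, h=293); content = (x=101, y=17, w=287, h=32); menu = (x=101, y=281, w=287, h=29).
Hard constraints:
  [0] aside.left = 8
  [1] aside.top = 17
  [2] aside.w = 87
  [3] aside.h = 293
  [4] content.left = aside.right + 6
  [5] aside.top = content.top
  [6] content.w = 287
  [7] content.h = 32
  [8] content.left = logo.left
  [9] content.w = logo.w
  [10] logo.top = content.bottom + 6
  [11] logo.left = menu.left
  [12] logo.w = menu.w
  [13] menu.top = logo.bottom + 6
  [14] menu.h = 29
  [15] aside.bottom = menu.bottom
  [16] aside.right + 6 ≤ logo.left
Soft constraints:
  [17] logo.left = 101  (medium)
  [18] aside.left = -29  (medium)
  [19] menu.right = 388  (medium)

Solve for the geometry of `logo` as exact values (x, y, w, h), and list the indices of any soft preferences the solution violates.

logo = (x=101, y=55, w=287, h=220)
violated soft preferences: 18

1. logo.x = 101  [content.left = logo.left]
2. logo.w = 287  [content.w = logo.w]
3. logo.y = 55  [logo.top = content.bottom + 6]
4. logo.h = 220  [menu.top = logo.bottom + 6]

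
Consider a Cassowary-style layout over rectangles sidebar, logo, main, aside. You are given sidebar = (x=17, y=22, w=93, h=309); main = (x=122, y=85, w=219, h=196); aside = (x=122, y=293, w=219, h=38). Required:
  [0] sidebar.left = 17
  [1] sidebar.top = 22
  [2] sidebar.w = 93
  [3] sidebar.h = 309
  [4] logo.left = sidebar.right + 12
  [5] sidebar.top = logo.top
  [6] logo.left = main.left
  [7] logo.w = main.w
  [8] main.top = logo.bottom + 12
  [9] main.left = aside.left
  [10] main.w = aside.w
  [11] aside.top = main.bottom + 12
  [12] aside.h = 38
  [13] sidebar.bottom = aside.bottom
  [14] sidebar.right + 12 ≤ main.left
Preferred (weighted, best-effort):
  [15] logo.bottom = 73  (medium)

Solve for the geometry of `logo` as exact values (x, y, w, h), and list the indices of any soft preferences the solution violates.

logo = (x=122, y=22, w=219, h=51)
violated soft preferences: none

1. logo.x = 122  [logo.left = sidebar.right + 12]
2. logo.y = 22  [sidebar.top = logo.top]
3. logo.w = 219  [logo.w = main.w]
4. logo.h = 51  [main.top = logo.bottom + 12]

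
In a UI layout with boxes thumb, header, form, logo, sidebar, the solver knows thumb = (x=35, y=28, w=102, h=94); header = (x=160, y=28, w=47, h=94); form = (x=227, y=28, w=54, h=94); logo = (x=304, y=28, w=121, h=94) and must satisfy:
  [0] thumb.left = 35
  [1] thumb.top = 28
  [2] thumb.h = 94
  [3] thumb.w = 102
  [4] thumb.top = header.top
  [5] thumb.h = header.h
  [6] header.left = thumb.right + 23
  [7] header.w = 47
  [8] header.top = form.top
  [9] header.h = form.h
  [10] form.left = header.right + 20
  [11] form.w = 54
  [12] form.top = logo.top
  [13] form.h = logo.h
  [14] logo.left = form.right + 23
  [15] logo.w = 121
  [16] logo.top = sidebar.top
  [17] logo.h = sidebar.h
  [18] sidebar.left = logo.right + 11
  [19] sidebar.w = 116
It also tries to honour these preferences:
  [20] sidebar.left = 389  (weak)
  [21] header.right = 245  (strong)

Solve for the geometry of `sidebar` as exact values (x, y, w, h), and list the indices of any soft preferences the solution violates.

sidebar = (x=436, y=28, w=116, h=94)
violated soft preferences: 20, 21

1. sidebar.y = 28  [logo.top = sidebar.top]
2. sidebar.h = 94  [logo.h = sidebar.h]
3. sidebar.x = 436  [sidebar.left = logo.right + 11]
4. sidebar.w = 116  [sidebar.w = 116]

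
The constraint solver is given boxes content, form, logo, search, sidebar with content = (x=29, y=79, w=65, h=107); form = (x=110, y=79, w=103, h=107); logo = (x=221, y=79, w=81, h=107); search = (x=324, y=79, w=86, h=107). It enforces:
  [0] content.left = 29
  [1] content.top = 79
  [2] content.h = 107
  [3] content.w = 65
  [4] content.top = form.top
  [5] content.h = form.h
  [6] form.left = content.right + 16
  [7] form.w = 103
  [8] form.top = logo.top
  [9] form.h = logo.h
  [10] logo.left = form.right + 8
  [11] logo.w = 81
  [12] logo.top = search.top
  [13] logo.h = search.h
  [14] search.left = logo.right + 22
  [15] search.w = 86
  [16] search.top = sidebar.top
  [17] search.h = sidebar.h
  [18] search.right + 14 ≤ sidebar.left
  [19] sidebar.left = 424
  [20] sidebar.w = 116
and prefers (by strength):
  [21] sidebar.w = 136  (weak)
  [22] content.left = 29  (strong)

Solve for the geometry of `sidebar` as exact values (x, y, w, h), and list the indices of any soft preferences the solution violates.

sidebar = (x=424, y=79, w=116, h=107)
violated soft preferences: 21

1. sidebar.y = 79  [search.top = sidebar.top]
2. sidebar.h = 107  [search.h = sidebar.h]
3. sidebar.x = 424  [sidebar.left = 424]
4. sidebar.w = 116  [sidebar.w = 116]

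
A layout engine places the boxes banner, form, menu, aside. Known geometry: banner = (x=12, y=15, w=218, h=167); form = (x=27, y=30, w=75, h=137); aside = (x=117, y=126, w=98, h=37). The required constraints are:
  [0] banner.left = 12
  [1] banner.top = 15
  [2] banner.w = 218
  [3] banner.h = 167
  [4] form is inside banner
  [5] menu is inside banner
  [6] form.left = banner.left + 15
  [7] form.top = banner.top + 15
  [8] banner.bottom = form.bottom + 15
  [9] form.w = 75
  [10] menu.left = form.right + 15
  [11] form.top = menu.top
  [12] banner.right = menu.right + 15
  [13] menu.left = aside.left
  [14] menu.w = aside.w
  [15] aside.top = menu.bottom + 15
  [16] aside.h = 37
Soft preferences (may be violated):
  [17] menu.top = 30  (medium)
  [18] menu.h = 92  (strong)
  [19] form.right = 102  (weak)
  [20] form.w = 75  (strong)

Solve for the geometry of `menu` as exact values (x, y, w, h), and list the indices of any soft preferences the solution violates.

1. menu.x = 117  [menu.left = form.right + 15]
2. menu.y = 30  [form.top = menu.top]
3. menu.w = 98  [banner.right = menu.right + 15]
4. menu.h = 81  [aside.top = menu.bottom + 15]

menu = (x=117, y=30, w=98, h=81)
violated soft preferences: 18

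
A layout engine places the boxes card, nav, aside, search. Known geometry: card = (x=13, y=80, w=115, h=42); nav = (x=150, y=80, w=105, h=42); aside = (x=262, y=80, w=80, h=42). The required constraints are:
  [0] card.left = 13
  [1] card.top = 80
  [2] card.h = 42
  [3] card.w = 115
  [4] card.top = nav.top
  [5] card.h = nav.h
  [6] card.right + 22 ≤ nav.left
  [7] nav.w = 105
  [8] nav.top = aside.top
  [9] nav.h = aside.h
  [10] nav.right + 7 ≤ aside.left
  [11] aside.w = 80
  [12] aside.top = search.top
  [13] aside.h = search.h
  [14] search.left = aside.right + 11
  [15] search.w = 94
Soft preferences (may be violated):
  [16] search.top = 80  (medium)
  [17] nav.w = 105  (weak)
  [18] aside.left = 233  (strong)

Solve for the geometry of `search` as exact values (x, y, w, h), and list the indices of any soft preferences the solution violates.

search = (x=353, y=80, w=94, h=42)
violated soft preferences: 18

1. search.y = 80  [aside.top = search.top]
2. search.h = 42  [aside.h = search.h]
3. search.x = 353  [search.left = aside.right + 11]
4. search.w = 94  [search.w = 94]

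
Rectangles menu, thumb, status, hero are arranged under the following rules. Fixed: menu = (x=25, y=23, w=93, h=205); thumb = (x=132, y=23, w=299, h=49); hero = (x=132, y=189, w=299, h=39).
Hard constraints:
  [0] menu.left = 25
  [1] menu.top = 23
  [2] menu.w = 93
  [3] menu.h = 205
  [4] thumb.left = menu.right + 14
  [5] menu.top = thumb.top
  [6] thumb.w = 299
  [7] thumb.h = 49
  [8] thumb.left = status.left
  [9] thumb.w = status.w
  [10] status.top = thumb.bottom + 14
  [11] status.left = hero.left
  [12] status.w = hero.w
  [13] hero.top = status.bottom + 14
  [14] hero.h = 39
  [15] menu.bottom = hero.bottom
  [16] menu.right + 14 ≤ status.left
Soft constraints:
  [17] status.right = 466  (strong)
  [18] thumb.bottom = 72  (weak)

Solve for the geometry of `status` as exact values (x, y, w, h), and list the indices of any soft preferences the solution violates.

status = (x=132, y=86, w=299, h=89)
violated soft preferences: 17

1. status.x = 132  [thumb.left = status.left]
2. status.w = 299  [thumb.w = status.w]
3. status.y = 86  [status.top = thumb.bottom + 14]
4. status.h = 89  [hero.top = status.bottom + 14]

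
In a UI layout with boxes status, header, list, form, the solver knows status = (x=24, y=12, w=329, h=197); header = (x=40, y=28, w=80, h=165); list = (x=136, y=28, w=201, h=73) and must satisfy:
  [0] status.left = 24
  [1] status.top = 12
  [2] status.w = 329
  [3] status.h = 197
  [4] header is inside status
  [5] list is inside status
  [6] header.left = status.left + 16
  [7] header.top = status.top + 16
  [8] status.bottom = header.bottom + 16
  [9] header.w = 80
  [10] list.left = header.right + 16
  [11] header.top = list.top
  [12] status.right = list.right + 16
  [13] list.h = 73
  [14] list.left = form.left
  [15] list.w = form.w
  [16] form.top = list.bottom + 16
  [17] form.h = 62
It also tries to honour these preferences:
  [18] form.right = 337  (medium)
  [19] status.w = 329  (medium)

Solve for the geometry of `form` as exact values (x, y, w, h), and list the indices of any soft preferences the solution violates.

form = (x=136, y=117, w=201, h=62)
violated soft preferences: none

1. form.x = 136  [list.left = form.left]
2. form.w = 201  [list.w = form.w]
3. form.y = 117  [form.top = list.bottom + 16]
4. form.h = 62  [form.h = 62]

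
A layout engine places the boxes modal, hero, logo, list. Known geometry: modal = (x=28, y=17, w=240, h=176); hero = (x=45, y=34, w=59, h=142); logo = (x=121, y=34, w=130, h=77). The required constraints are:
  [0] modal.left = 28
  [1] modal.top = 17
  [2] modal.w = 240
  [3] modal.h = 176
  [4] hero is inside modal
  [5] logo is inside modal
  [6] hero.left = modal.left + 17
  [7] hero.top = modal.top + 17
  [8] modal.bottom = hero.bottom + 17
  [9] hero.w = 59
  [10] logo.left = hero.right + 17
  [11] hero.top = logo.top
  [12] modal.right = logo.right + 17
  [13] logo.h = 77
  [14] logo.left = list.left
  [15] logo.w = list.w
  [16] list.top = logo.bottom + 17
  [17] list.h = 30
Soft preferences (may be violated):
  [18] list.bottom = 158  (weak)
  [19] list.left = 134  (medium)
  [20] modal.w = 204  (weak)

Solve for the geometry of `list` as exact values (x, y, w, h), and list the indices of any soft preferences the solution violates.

1. list.x = 121  [logo.left = list.left]
2. list.w = 130  [logo.w = list.w]
3. list.y = 128  [list.top = logo.bottom + 17]
4. list.h = 30  [list.h = 30]

list = (x=121, y=128, w=130, h=30)
violated soft preferences: 19, 20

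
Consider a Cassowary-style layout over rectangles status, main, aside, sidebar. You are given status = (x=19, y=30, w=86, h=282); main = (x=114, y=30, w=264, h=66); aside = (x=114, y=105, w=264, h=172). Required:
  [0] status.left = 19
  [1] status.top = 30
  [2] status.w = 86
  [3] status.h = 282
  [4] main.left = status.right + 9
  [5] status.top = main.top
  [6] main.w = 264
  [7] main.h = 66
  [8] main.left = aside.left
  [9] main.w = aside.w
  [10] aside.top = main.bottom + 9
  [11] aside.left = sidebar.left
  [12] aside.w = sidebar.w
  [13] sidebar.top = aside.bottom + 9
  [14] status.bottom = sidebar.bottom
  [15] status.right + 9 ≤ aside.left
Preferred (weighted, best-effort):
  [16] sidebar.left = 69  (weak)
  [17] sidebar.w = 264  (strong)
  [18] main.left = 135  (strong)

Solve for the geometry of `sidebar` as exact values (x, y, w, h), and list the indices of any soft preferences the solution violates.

sidebar = (x=114, y=286, w=264, h=26)
violated soft preferences: 16, 18

1. sidebar.x = 114  [aside.left = sidebar.left]
2. sidebar.w = 264  [aside.w = sidebar.w]
3. sidebar.y = 286  [sidebar.top = aside.bottom + 9]
4. sidebar.h = 26  [status.bottom = sidebar.bottom]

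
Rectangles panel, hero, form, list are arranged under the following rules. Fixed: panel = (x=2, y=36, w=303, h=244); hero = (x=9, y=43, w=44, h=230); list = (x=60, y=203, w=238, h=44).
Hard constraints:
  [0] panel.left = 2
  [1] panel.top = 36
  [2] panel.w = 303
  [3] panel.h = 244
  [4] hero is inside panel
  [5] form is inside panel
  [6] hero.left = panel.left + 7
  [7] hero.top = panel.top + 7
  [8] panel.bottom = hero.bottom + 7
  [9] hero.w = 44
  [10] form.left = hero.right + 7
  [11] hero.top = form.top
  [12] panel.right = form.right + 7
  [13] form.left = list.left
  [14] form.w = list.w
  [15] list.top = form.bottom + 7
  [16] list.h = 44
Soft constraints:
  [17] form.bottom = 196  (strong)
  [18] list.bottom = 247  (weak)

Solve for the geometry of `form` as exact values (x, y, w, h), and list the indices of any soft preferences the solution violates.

1. form.x = 60  [form.left = hero.right + 7]
2. form.y = 43  [hero.top = form.top]
3. form.w = 238  [panel.right = form.right + 7]
4. form.h = 153  [list.top = form.bottom + 7]

form = (x=60, y=43, w=238, h=153)
violated soft preferences: none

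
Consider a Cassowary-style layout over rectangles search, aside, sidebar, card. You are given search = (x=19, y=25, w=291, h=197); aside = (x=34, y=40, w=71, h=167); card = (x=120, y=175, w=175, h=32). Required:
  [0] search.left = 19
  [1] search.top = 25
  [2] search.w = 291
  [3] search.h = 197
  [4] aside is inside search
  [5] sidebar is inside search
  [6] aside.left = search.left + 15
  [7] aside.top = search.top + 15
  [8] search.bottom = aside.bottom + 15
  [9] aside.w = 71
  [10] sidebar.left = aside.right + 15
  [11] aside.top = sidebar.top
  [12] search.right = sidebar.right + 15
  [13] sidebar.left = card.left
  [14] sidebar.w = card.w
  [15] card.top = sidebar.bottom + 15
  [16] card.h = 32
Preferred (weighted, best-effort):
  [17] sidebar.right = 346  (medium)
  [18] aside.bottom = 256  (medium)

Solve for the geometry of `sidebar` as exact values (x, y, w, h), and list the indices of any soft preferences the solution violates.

sidebar = (x=120, y=40, w=175, h=120)
violated soft preferences: 17, 18

1. sidebar.x = 120  [sidebar.left = aside.right + 15]
2. sidebar.y = 40  [aside.top = sidebar.top]
3. sidebar.w = 175  [search.right = sidebar.right + 15]
4. sidebar.h = 120  [card.top = sidebar.bottom + 15]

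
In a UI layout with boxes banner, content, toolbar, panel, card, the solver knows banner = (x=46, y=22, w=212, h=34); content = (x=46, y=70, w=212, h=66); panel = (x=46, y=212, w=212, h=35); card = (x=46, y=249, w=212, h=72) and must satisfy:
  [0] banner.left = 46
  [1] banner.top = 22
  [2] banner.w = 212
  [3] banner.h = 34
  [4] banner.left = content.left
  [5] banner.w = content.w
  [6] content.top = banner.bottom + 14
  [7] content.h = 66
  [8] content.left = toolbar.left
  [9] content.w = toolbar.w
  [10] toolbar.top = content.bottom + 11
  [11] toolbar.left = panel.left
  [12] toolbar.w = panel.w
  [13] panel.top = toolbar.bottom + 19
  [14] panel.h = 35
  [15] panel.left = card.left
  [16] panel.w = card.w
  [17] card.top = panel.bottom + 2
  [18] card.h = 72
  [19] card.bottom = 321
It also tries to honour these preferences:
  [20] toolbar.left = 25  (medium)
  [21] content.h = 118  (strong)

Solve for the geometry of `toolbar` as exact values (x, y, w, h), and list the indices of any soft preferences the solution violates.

1. toolbar.x = 46  [content.left = toolbar.left]
2. toolbar.w = 212  [content.w = toolbar.w]
3. toolbar.y = 147  [toolbar.top = content.bottom + 11]
4. toolbar.h = 46  [panel.top = toolbar.bottom + 19]

toolbar = (x=46, y=147, w=212, h=46)
violated soft preferences: 20, 21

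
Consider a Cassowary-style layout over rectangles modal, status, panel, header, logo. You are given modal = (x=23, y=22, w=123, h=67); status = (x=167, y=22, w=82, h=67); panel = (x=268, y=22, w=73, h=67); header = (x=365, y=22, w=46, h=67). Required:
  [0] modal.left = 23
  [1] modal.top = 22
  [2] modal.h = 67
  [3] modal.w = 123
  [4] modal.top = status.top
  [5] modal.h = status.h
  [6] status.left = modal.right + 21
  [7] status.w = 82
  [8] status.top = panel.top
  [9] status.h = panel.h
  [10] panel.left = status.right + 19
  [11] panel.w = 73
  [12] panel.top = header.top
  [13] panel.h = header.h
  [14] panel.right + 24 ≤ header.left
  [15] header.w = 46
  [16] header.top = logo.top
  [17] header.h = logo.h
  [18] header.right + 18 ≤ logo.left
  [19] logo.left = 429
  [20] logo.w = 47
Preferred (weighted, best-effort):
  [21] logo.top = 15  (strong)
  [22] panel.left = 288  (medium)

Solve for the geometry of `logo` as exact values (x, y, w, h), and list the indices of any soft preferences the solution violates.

logo = (x=429, y=22, w=47, h=67)
violated soft preferences: 21, 22

1. logo.y = 22  [header.top = logo.top]
2. logo.h = 67  [header.h = logo.h]
3. logo.x = 429  [logo.left = 429]
4. logo.w = 47  [logo.w = 47]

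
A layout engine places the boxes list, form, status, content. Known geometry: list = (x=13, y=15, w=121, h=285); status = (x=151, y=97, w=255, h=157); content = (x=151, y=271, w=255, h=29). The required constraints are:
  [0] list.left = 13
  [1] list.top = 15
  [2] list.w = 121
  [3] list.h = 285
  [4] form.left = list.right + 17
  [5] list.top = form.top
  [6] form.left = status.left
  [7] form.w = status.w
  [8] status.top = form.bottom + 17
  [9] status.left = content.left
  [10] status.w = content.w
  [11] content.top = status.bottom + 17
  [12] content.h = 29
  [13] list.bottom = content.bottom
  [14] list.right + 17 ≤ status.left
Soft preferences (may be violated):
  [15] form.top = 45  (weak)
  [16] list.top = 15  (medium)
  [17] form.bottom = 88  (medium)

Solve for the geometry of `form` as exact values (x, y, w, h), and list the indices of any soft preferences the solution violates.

1. form.x = 151  [form.left = list.right + 17]
2. form.y = 15  [list.top = form.top]
3. form.w = 255  [form.w = status.w]
4. form.h = 65  [status.top = form.bottom + 17]

form = (x=151, y=15, w=255, h=65)
violated soft preferences: 15, 17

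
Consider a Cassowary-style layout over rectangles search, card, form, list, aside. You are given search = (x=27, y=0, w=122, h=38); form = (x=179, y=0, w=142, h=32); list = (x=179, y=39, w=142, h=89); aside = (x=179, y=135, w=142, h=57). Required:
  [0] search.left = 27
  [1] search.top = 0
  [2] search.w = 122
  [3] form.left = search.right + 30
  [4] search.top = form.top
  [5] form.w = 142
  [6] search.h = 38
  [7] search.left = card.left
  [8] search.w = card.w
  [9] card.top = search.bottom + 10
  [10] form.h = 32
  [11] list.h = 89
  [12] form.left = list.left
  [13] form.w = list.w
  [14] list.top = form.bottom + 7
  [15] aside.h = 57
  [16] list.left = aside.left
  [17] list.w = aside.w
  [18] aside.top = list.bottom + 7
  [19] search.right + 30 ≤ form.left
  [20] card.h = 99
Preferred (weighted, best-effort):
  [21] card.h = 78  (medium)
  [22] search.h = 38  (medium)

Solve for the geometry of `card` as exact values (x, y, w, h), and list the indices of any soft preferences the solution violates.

1. card.x = 27  [search.left = card.left]
2. card.w = 122  [search.w = card.w]
3. card.y = 48  [card.top = search.bottom + 10]
4. card.h = 99  [card.h = 99]

card = (x=27, y=48, w=122, h=99)
violated soft preferences: 21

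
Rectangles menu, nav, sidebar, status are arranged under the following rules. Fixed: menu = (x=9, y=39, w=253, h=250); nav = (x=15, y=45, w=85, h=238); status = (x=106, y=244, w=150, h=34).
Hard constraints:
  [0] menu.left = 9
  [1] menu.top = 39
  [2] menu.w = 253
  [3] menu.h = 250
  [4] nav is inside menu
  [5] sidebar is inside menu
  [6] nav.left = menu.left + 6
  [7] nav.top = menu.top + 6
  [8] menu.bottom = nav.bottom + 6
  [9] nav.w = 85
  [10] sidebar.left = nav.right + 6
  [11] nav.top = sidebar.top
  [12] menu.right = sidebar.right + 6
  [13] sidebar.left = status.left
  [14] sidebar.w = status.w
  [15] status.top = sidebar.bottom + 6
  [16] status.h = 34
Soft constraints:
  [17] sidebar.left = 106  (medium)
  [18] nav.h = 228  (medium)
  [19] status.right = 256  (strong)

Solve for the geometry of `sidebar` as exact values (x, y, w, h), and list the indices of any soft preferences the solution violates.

sidebar = (x=106, y=45, w=150, h=193)
violated soft preferences: 18

1. sidebar.x = 106  [sidebar.left = nav.right + 6]
2. sidebar.y = 45  [nav.top = sidebar.top]
3. sidebar.w = 150  [menu.right = sidebar.right + 6]
4. sidebar.h = 193  [status.top = sidebar.bottom + 6]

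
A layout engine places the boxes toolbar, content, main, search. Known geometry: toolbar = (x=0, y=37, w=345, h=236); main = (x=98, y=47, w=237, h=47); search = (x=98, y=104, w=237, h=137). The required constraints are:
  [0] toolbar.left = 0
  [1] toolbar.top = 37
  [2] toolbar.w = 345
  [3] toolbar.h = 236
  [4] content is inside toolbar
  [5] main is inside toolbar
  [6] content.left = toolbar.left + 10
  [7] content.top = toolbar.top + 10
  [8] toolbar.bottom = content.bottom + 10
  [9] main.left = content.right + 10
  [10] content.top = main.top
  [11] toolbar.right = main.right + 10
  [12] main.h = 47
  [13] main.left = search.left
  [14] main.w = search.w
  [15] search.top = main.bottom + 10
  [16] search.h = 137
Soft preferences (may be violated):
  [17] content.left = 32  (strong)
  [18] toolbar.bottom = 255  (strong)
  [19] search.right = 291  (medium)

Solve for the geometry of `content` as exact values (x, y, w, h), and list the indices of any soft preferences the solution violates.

1. content.x = 10  [content.left = toolbar.left + 10]
2. content.y = 47  [content.top = toolbar.top + 10]
3. content.h = 216  [toolbar.bottom = content.bottom + 10]
4. content.w = 78  [main.left = content.right + 10]

content = (x=10, y=47, w=78, h=216)
violated soft preferences: 17, 18, 19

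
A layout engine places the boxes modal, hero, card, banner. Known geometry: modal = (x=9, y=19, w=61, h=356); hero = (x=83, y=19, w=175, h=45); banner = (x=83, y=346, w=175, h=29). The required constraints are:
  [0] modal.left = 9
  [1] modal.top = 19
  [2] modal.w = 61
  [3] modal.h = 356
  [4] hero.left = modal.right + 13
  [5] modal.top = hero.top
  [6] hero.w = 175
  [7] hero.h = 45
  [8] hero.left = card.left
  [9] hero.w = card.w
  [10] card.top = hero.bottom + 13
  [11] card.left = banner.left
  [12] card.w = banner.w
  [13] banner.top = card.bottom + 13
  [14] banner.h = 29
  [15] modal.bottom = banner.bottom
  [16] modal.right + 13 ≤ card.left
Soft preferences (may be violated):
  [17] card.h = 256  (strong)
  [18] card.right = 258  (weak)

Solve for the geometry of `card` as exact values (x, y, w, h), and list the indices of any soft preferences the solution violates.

1. card.x = 83  [hero.left = card.left]
2. card.w = 175  [hero.w = card.w]
3. card.y = 77  [card.top = hero.bottom + 13]
4. card.h = 256  [banner.top = card.bottom + 13]

card = (x=83, y=77, w=175, h=256)
violated soft preferences: none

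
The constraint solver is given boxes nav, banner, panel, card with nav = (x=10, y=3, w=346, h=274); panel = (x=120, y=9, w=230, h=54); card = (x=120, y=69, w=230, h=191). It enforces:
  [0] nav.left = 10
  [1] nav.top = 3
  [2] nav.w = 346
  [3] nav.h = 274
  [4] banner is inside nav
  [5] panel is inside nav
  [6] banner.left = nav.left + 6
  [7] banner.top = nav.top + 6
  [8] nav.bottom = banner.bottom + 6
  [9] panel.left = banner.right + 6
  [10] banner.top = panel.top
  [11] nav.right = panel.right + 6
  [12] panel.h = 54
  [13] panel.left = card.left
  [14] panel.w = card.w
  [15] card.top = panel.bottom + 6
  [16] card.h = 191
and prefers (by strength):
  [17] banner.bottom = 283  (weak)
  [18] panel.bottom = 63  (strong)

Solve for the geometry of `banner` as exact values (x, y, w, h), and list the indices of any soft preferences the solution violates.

1. banner.x = 16  [banner.left = nav.left + 6]
2. banner.y = 9  [banner.top = nav.top + 6]
3. banner.h = 262  [nav.bottom = banner.bottom + 6]
4. banner.w = 98  [panel.left = banner.right + 6]

banner = (x=16, y=9, w=98, h=262)
violated soft preferences: 17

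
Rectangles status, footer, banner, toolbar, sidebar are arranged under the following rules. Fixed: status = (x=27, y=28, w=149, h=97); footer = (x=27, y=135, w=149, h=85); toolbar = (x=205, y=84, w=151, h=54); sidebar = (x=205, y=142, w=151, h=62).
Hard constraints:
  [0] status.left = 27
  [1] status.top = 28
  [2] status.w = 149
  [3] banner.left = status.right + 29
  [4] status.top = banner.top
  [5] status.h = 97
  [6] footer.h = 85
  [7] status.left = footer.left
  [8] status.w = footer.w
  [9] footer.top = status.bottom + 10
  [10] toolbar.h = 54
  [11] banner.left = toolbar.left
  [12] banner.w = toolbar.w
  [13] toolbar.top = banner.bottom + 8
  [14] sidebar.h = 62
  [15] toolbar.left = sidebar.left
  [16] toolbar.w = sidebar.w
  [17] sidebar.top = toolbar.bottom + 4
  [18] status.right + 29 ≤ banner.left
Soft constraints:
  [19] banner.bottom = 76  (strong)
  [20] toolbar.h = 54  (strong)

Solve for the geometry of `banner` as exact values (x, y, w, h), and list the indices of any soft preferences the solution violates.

banner = (x=205, y=28, w=151, h=48)
violated soft preferences: none

1. banner.x = 205  [banner.left = status.right + 29]
2. banner.y = 28  [status.top = banner.top]
3. banner.w = 151  [banner.w = toolbar.w]
4. banner.h = 48  [toolbar.top = banner.bottom + 8]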